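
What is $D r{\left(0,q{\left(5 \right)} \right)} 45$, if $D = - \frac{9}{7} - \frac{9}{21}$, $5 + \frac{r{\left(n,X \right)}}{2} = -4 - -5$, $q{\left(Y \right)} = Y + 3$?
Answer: $\frac{4320}{7} \approx 617.14$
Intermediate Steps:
$q{\left(Y \right)} = 3 + Y$
$r{\left(n,X \right)} = -8$ ($r{\left(n,X \right)} = -10 + 2 \left(-4 - -5\right) = -10 + 2 \left(-4 + 5\right) = -10 + 2 \cdot 1 = -10 + 2 = -8$)
$D = - \frac{12}{7}$ ($D = \left(-9\right) \frac{1}{7} - \frac{3}{7} = - \frac{9}{7} - \frac{3}{7} = - \frac{12}{7} \approx -1.7143$)
$D r{\left(0,q{\left(5 \right)} \right)} 45 = \left(- \frac{12}{7}\right) \left(-8\right) 45 = \frac{96}{7} \cdot 45 = \frac{4320}{7}$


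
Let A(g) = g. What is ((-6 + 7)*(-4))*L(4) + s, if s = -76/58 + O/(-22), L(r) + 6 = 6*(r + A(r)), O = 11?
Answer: -9849/58 ≈ -169.81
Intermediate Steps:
L(r) = -6 + 12*r (L(r) = -6 + 6*(r + r) = -6 + 6*(2*r) = -6 + 12*r)
s = -105/58 (s = -76/58 + 11/(-22) = -76*1/58 + 11*(-1/22) = -38/29 - 1/2 = -105/58 ≈ -1.8103)
((-6 + 7)*(-4))*L(4) + s = ((-6 + 7)*(-4))*(-6 + 12*4) - 105/58 = (1*(-4))*(-6 + 48) - 105/58 = -4*42 - 105/58 = -168 - 105/58 = -9849/58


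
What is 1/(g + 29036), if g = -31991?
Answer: -1/2955 ≈ -0.00033841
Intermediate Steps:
1/(g + 29036) = 1/(-31991 + 29036) = 1/(-2955) = -1/2955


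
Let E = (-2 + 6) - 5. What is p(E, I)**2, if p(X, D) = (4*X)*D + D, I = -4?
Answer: 144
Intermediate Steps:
E = -1 (E = 4 - 5 = -1)
p(X, D) = D + 4*D*X (p(X, D) = 4*D*X + D = D + 4*D*X)
p(E, I)**2 = (-4*(1 + 4*(-1)))**2 = (-4*(1 - 4))**2 = (-4*(-3))**2 = 12**2 = 144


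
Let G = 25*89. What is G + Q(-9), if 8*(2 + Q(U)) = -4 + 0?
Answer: 4445/2 ≈ 2222.5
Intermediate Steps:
G = 2225
Q(U) = -5/2 (Q(U) = -2 + (-4 + 0)/8 = -2 + (⅛)*(-4) = -2 - ½ = -5/2)
G + Q(-9) = 2225 - 5/2 = 4445/2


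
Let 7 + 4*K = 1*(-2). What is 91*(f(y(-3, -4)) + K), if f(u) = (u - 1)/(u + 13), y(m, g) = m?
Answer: -4823/20 ≈ -241.15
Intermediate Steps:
f(u) = (-1 + u)/(13 + u)
K = -9/4 (K = -7/4 + (1*(-2))/4 = -7/4 + (¼)*(-2) = -7/4 - ½ = -9/4 ≈ -2.2500)
91*(f(y(-3, -4)) + K) = 91*((-1 - 3)/(13 - 3) - 9/4) = 91*(-4/10 - 9/4) = 91*((⅒)*(-4) - 9/4) = 91*(-⅖ - 9/4) = 91*(-53/20) = -4823/20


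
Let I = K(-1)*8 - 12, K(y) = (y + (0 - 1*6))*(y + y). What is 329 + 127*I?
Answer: 13029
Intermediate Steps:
K(y) = 2*y*(-6 + y) (K(y) = (y + (0 - 6))*(2*y) = (y - 6)*(2*y) = (-6 + y)*(2*y) = 2*y*(-6 + y))
I = 100 (I = (2*(-1)*(-6 - 1))*8 - 12 = (2*(-1)*(-7))*8 - 12 = 14*8 - 12 = 112 - 12 = 100)
329 + 127*I = 329 + 127*100 = 329 + 12700 = 13029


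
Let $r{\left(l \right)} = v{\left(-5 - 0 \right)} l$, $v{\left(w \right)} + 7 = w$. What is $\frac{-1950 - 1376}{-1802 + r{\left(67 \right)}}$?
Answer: $\frac{1663}{1303} \approx 1.2763$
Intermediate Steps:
$v{\left(w \right)} = -7 + w$
$r{\left(l \right)} = - 12 l$ ($r{\left(l \right)} = \left(-7 - 5\right) l = - 12 l$)
$\frac{-1950 - 1376}{-1802 + r{\left(67 \right)}} = \frac{-1950 - 1376}{-1802 - 804} = - \frac{3326}{-1802 - 804} = - \frac{3326}{-2606} = \left(-3326\right) \left(- \frac{1}{2606}\right) = \frac{1663}{1303}$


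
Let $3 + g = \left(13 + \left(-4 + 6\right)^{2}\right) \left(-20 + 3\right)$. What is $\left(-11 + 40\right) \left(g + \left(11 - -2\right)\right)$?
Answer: $-8091$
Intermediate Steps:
$g = -292$ ($g = -3 + \left(13 + \left(-4 + 6\right)^{2}\right) \left(-20 + 3\right) = -3 + \left(13 + 2^{2}\right) \left(-17\right) = -3 + \left(13 + 4\right) \left(-17\right) = -3 + 17 \left(-17\right) = -3 - 289 = -292$)
$\left(-11 + 40\right) \left(g + \left(11 - -2\right)\right) = \left(-11 + 40\right) \left(-292 + \left(11 - -2\right)\right) = 29 \left(-292 + \left(11 + 2\right)\right) = 29 \left(-292 + 13\right) = 29 \left(-279\right) = -8091$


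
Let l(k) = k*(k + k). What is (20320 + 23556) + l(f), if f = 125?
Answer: 75126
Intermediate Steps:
l(k) = 2*k² (l(k) = k*(2*k) = 2*k²)
(20320 + 23556) + l(f) = (20320 + 23556) + 2*125² = 43876 + 2*15625 = 43876 + 31250 = 75126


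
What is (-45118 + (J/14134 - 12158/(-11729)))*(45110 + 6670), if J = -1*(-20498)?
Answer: -5233380371671980/2240239 ≈ -2.3361e+9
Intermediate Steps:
J = 20498
(-45118 + (J/14134 - 12158/(-11729)))*(45110 + 6670) = (-45118 + (20498/14134 - 12158/(-11729)))*(45110 + 6670) = (-45118 + (20498*(1/14134) - 12158*(-1/11729)))*51780 = (-45118 + (277/191 + 12158/11729))*51780 = (-45118 + 5571111/2240239)*51780 = -101069532091/2240239*51780 = -5233380371671980/2240239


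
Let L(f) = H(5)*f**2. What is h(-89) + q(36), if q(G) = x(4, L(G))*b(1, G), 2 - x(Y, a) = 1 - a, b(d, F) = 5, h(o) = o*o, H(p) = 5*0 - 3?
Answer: -11514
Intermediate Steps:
H(p) = -3 (H(p) = 0 - 3 = -3)
h(o) = o**2
L(f) = -3*f**2
x(Y, a) = 1 + a (x(Y, a) = 2 - (1 - a) = 2 + (-1 + a) = 1 + a)
q(G) = 5 - 15*G**2 (q(G) = (1 - 3*G**2)*5 = 5 - 15*G**2)
h(-89) + q(36) = (-89)**2 + (5 - 15*36**2) = 7921 + (5 - 15*1296) = 7921 + (5 - 19440) = 7921 - 19435 = -11514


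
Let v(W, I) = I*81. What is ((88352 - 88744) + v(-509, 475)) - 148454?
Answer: -110371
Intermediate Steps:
v(W, I) = 81*I
((88352 - 88744) + v(-509, 475)) - 148454 = ((88352 - 88744) + 81*475) - 148454 = (-392 + 38475) - 148454 = 38083 - 148454 = -110371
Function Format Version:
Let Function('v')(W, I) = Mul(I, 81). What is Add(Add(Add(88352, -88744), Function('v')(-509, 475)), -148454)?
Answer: -110371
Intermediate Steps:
Function('v')(W, I) = Mul(81, I)
Add(Add(Add(88352, -88744), Function('v')(-509, 475)), -148454) = Add(Add(Add(88352, -88744), Mul(81, 475)), -148454) = Add(Add(-392, 38475), -148454) = Add(38083, -148454) = -110371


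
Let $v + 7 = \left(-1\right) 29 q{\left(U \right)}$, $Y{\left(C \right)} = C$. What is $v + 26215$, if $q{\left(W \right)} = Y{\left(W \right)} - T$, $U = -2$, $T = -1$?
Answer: $26237$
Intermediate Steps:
$q{\left(W \right)} = 1 + W$ ($q{\left(W \right)} = W - -1 = W + 1 = 1 + W$)
$v = 22$ ($v = -7 + \left(-1\right) 29 \left(1 - 2\right) = -7 - -29 = -7 + 29 = 22$)
$v + 26215 = 22 + 26215 = 26237$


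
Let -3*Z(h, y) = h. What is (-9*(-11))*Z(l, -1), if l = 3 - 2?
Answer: -33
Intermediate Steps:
l = 1
Z(h, y) = -h/3
(-9*(-11))*Z(l, -1) = (-9*(-11))*(-⅓*1) = 99*(-⅓) = -33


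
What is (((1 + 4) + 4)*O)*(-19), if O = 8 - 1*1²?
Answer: -1197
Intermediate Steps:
O = 7 (O = 8 - 1*1 = 8 - 1 = 7)
(((1 + 4) + 4)*O)*(-19) = (((1 + 4) + 4)*7)*(-19) = ((5 + 4)*7)*(-19) = (9*7)*(-19) = 63*(-19) = -1197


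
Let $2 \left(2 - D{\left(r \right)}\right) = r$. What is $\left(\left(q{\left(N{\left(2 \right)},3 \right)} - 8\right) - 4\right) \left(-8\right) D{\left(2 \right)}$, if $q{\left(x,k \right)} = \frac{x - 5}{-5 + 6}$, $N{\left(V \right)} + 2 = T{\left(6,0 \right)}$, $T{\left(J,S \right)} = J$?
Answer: $104$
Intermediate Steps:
$D{\left(r \right)} = 2 - \frac{r}{2}$
$N{\left(V \right)} = 4$ ($N{\left(V \right)} = -2 + 6 = 4$)
$q{\left(x,k \right)} = -5 + x$ ($q{\left(x,k \right)} = \frac{-5 + x}{1} = \left(-5 + x\right) 1 = -5 + x$)
$\left(\left(q{\left(N{\left(2 \right)},3 \right)} - 8\right) - 4\right) \left(-8\right) D{\left(2 \right)} = \left(\left(\left(-5 + 4\right) - 8\right) - 4\right) \left(-8\right) \left(2 - 1\right) = \left(\left(-1 - 8\right) - 4\right) \left(-8\right) \left(2 - 1\right) = \left(-9 - 4\right) \left(-8\right) 1 = \left(-13\right) \left(-8\right) 1 = 104 \cdot 1 = 104$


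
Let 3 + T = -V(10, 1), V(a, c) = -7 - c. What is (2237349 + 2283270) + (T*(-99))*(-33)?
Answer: 4536954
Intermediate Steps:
T = 5 (T = -3 - (-7 - 1*1) = -3 - (-7 - 1) = -3 - 1*(-8) = -3 + 8 = 5)
(2237349 + 2283270) + (T*(-99))*(-33) = (2237349 + 2283270) + (5*(-99))*(-33) = 4520619 - 495*(-33) = 4520619 + 16335 = 4536954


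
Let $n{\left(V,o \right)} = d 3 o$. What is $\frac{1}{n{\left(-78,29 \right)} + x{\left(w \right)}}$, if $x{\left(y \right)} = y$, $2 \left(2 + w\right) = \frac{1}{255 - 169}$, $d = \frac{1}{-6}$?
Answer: $- \frac{172}{2837} \approx -0.060627$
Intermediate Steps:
$d = - \frac{1}{6} \approx -0.16667$
$n{\left(V,o \right)} = - \frac{o}{2}$ ($n{\left(V,o \right)} = \left(- \frac{1}{6}\right) 3 o = - \frac{o}{2}$)
$w = - \frac{343}{172}$ ($w = -2 + \frac{1}{2 \left(255 - 169\right)} = -2 + \frac{1}{2 \cdot 86} = -2 + \frac{1}{2} \cdot \frac{1}{86} = -2 + \frac{1}{172} = - \frac{343}{172} \approx -1.9942$)
$\frac{1}{n{\left(-78,29 \right)} + x{\left(w \right)}} = \frac{1}{\left(- \frac{1}{2}\right) 29 - \frac{343}{172}} = \frac{1}{- \frac{29}{2} - \frac{343}{172}} = \frac{1}{- \frac{2837}{172}} = - \frac{172}{2837}$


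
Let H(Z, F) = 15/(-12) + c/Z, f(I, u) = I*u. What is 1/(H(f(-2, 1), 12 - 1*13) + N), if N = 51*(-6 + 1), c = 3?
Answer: -4/1031 ≈ -0.0038797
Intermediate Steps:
N = -255 (N = 51*(-5) = -255)
H(Z, F) = -5/4 + 3/Z (H(Z, F) = 15/(-12) + 3/Z = 15*(-1/12) + 3/Z = -5/4 + 3/Z)
1/(H(f(-2, 1), 12 - 1*13) + N) = 1/((-5/4 + 3/((-2*1))) - 255) = 1/((-5/4 + 3/(-2)) - 255) = 1/((-5/4 + 3*(-½)) - 255) = 1/((-5/4 - 3/2) - 255) = 1/(-11/4 - 255) = 1/(-1031/4) = -4/1031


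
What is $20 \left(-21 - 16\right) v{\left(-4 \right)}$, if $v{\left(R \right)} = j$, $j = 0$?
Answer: $0$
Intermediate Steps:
$v{\left(R \right)} = 0$
$20 \left(-21 - 16\right) v{\left(-4 \right)} = 20 \left(-21 - 16\right) 0 = 20 \left(-37\right) 0 = \left(-740\right) 0 = 0$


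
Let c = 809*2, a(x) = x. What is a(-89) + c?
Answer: 1529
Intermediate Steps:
c = 1618
a(-89) + c = -89 + 1618 = 1529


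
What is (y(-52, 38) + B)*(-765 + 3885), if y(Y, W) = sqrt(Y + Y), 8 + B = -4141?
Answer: -12944880 + 6240*I*sqrt(26) ≈ -1.2945e+7 + 31818.0*I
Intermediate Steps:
B = -4149 (B = -8 - 4141 = -4149)
y(Y, W) = sqrt(2)*sqrt(Y) (y(Y, W) = sqrt(2*Y) = sqrt(2)*sqrt(Y))
(y(-52, 38) + B)*(-765 + 3885) = (sqrt(2)*sqrt(-52) - 4149)*(-765 + 3885) = (sqrt(2)*(2*I*sqrt(13)) - 4149)*3120 = (2*I*sqrt(26) - 4149)*3120 = (-4149 + 2*I*sqrt(26))*3120 = -12944880 + 6240*I*sqrt(26)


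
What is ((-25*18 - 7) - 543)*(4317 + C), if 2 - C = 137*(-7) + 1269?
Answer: -4009000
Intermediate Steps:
C = -308 (C = 2 - (137*(-7) + 1269) = 2 - (-959 + 1269) = 2 - 1*310 = 2 - 310 = -308)
((-25*18 - 7) - 543)*(4317 + C) = ((-25*18 - 7) - 543)*(4317 - 308) = ((-450 - 7) - 543)*4009 = (-457 - 543)*4009 = -1000*4009 = -4009000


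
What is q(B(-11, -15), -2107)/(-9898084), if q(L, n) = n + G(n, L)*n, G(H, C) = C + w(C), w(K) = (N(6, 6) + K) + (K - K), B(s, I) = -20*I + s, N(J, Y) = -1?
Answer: 2023/16442 ≈ 0.12304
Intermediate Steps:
B(s, I) = s - 20*I
w(K) = -1 + K (w(K) = (-1 + K) + (K - K) = (-1 + K) + 0 = -1 + K)
G(H, C) = -1 + 2*C (G(H, C) = C + (-1 + C) = -1 + 2*C)
q(L, n) = n + n*(-1 + 2*L) (q(L, n) = n + (-1 + 2*L)*n = n + n*(-1 + 2*L))
q(B(-11, -15), -2107)/(-9898084) = (2*(-11 - 20*(-15))*(-2107))/(-9898084) = (2*(-11 + 300)*(-2107))*(-1/9898084) = (2*289*(-2107))*(-1/9898084) = -1217846*(-1/9898084) = 2023/16442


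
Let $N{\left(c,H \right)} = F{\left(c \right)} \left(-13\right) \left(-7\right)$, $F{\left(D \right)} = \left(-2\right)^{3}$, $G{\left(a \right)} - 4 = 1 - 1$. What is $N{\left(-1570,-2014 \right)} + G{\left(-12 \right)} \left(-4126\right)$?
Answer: $-17232$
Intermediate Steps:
$G{\left(a \right)} = 4$ ($G{\left(a \right)} = 4 + \left(1 - 1\right) = 4 + 0 = 4$)
$F{\left(D \right)} = -8$
$N{\left(c,H \right)} = -728$ ($N{\left(c,H \right)} = \left(-8\right) \left(-13\right) \left(-7\right) = 104 \left(-7\right) = -728$)
$N{\left(-1570,-2014 \right)} + G{\left(-12 \right)} \left(-4126\right) = -728 + 4 \left(-4126\right) = -728 - 16504 = -17232$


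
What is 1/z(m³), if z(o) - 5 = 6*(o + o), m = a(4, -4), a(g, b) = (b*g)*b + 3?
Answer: 1/3609161 ≈ 2.7707e-7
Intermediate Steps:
a(g, b) = 3 + g*b² (a(g, b) = g*b² + 3 = 3 + g*b²)
m = 67 (m = 3 + 4*(-4)² = 3 + 4*16 = 3 + 64 = 67)
z(o) = 5 + 12*o (z(o) = 5 + 6*(o + o) = 5 + 6*(2*o) = 5 + 12*o)
1/z(m³) = 1/(5 + 12*67³) = 1/(5 + 12*300763) = 1/(5 + 3609156) = 1/3609161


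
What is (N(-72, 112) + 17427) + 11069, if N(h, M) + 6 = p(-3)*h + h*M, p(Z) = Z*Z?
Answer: 19778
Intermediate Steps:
p(Z) = Z²
N(h, M) = -6 + 9*h + M*h (N(h, M) = -6 + ((-3)²*h + h*M) = -6 + (9*h + M*h) = -6 + 9*h + M*h)
(N(-72, 112) + 17427) + 11069 = ((-6 + 9*(-72) + 112*(-72)) + 17427) + 11069 = ((-6 - 648 - 8064) + 17427) + 11069 = (-8718 + 17427) + 11069 = 8709 + 11069 = 19778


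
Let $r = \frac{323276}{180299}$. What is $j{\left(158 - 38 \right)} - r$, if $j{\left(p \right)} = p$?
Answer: $\frac{21312604}{180299} \approx 118.21$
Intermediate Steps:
$r = \frac{323276}{180299}$ ($r = 323276 \cdot \frac{1}{180299} = \frac{323276}{180299} \approx 1.793$)
$j{\left(158 - 38 \right)} - r = \left(158 - 38\right) - \frac{323276}{180299} = 120 - \frac{323276}{180299} = \frac{21312604}{180299}$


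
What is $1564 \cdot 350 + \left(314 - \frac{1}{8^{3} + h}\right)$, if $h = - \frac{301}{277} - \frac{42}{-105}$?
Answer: $\frac{387874074281}{708169} \approx 5.4771 \cdot 10^{5}$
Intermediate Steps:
$h = - \frac{951}{1385}$ ($h = \left(-301\right) \frac{1}{277} - - \frac{2}{5} = - \frac{301}{277} + \frac{2}{5} = - \frac{951}{1385} \approx -0.68664$)
$1564 \cdot 350 + \left(314 - \frac{1}{8^{3} + h}\right) = 1564 \cdot 350 + \left(314 - \frac{1}{8^{3} - \frac{951}{1385}}\right) = 547400 + \left(314 - \frac{1}{512 - \frac{951}{1385}}\right) = 547400 + \left(314 - \frac{1}{\frac{708169}{1385}}\right) = 547400 + \left(314 - \frac{1385}{708169}\right) = 547400 + \frac{222363681}{708169} = \frac{387874074281}{708169}$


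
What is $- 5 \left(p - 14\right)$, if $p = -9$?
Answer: $115$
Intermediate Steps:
$- 5 \left(p - 14\right) = - 5 \left(-9 - 14\right) = \left(-5\right) \left(-23\right) = 115$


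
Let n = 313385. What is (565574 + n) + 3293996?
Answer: 4172955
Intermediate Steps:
(565574 + n) + 3293996 = (565574 + 313385) + 3293996 = 878959 + 3293996 = 4172955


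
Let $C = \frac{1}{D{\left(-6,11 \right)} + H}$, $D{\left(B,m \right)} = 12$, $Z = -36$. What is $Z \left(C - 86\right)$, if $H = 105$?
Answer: $\frac{40244}{13} \approx 3095.7$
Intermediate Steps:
$C = \frac{1}{117}$ ($C = \frac{1}{12 + 105} = \frac{1}{117} \approx 0.008547$)
$Z \left(C - 86\right) = - 36 \left(\frac{1}{117} - 86\right) = \left(-36\right) \left(- \frac{10061}{117}\right) = \frac{40244}{13}$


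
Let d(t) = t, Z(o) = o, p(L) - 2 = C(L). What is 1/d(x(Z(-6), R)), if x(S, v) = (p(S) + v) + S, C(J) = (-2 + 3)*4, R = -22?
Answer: -1/22 ≈ -0.045455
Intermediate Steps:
C(J) = 4 (C(J) = 1*4 = 4)
p(L) = 6 (p(L) = 2 + 4 = 6)
x(S, v) = 6 + S + v (x(S, v) = (6 + v) + S = 6 + S + v)
1/d(x(Z(-6), R)) = 1/(6 - 6 - 22) = 1/(-22) = -1/22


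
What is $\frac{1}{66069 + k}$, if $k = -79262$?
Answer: $- \frac{1}{13193} \approx -7.5798 \cdot 10^{-5}$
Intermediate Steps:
$\frac{1}{66069 + k} = \frac{1}{66069 - 79262} = \frac{1}{-13193} = - \frac{1}{13193}$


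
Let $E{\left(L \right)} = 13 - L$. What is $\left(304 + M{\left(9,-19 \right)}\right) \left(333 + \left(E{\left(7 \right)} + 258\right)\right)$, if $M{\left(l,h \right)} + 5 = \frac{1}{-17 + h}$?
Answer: $\frac{2141837}{12} \approx 1.7849 \cdot 10^{5}$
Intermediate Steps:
$M{\left(l,h \right)} = -5 + \frac{1}{-17 + h}$
$\left(304 + M{\left(9,-19 \right)}\right) \left(333 + \left(E{\left(7 \right)} + 258\right)\right) = \left(304 + \frac{86 - -95}{-17 - 19}\right) \left(333 + \left(\left(13 - 7\right) + 258\right)\right) = \left(304 + \frac{86 + 95}{-36}\right) \left(333 + \left(\left(13 - 7\right) + 258\right)\right) = \left(304 - \frac{181}{36}\right) \left(333 + \left(6 + 258\right)\right) = \left(304 - \frac{181}{36}\right) \left(333 + 264\right) = \frac{10763}{36} \cdot 597 = \frac{2141837}{12}$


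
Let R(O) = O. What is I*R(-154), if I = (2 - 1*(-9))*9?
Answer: -15246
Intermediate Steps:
I = 99 (I = (2 + 9)*9 = 11*9 = 99)
I*R(-154) = 99*(-154) = -15246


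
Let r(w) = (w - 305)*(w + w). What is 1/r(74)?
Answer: -1/34188 ≈ -2.9250e-5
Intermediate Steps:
r(w) = 2*w*(-305 + w) (r(w) = (-305 + w)*(2*w) = 2*w*(-305 + w))
1/r(74) = 1/(2*74*(-305 + 74)) = 1/(2*74*(-231)) = 1/(-34188) = -1/34188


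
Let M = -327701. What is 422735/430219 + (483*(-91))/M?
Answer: 157440097942/140983196519 ≈ 1.1167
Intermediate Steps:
422735/430219 + (483*(-91))/M = 422735/430219 + (483*(-91))/(-327701) = 422735*(1/430219) - 43953*(-1/327701) = 422735/430219 + 43953/327701 = 157440097942/140983196519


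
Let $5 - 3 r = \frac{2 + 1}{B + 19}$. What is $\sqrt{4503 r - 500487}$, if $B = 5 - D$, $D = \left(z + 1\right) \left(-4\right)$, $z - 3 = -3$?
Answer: $\frac{i \sqrt{96655993}}{14} \approx 702.24 i$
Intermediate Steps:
$z = 0$ ($z = 3 - 3 = 0$)
$D = -4$ ($D = \left(0 + 1\right) \left(-4\right) = 1 \left(-4\right) = -4$)
$B = 9$ ($B = 5 - -4 = 5 + 4 = 9$)
$r = \frac{137}{84}$ ($r = \frac{5}{3} - \frac{\left(2 + 1\right) \frac{1}{9 + 19}}{3} = \frac{5}{3} - \frac{3 \cdot \frac{1}{28}}{3} = \frac{5}{3} - \frac{1}{28} = \frac{137}{84} \approx 1.631$)
$\sqrt{4503 r - 500487} = \sqrt{4503 \cdot \frac{137}{84} - 500487} = \sqrt{\frac{205637}{28} - 500487} = \sqrt{- \frac{13807999}{28}} = \frac{i \sqrt{96655993}}{14}$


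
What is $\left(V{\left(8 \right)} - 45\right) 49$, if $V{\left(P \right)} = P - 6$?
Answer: $-2107$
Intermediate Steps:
$V{\left(P \right)} = -6 + P$
$\left(V{\left(8 \right)} - 45\right) 49 = \left(\left(-6 + 8\right) - 45\right) 49 = \left(2 - 45\right) 49 = \left(-43\right) 49 = -2107$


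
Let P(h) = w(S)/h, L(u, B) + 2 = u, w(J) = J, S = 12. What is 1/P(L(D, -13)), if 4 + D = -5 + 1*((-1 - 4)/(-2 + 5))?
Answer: -19/18 ≈ -1.0556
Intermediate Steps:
D = -32/3 (D = -4 + (-5 + 1*((-1 - 4)/(-2 + 5))) = -4 + (-5 + 1*(-5/3)) = -4 + (-5 - 5/3) = -4 - 20/3 = -32/3 ≈ -10.667)
L(u, B) = -2 + u
P(h) = 12/h
1/P(L(D, -13)) = 1/(12/(-2 - 32/3)) = 1/(12/(-38/3)) = 1/(12*(-3/38)) = 1/(-18/19) = -19/18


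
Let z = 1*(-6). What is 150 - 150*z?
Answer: 1050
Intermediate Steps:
z = -6
150 - 150*z = 150 - 150*(-6) = 150 + 900 = 1050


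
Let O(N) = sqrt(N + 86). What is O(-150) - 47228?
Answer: -47228 + 8*I ≈ -47228.0 + 8.0*I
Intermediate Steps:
O(N) = sqrt(86 + N)
O(-150) - 47228 = sqrt(86 - 150) - 47228 = sqrt(-64) - 47228 = 8*I - 47228 = -47228 + 8*I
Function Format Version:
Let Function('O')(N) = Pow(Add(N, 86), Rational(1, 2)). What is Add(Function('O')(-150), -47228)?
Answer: Add(-47228, Mul(8, I)) ≈ Add(-47228., Mul(8.0000, I))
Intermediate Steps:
Function('O')(N) = Pow(Add(86, N), Rational(1, 2))
Add(Function('O')(-150), -47228) = Add(Pow(Add(86, -150), Rational(1, 2)), -47228) = Add(Pow(-64, Rational(1, 2)), -47228) = Add(Mul(8, I), -47228) = Add(-47228, Mul(8, I))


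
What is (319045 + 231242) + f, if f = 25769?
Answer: 576056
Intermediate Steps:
(319045 + 231242) + f = (319045 + 231242) + 25769 = 550287 + 25769 = 576056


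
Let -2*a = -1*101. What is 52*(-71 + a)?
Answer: -1066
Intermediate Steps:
a = 101/2 (a = -(-1)*101/2 = -1/2*(-101) = 101/2 ≈ 50.500)
52*(-71 + a) = 52*(-71 + 101/2) = 52*(-41/2) = -1066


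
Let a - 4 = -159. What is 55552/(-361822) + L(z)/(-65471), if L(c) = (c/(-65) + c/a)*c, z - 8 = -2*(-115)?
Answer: -459061690192/3409502074745 ≈ -0.13464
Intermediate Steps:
a = -155 (a = 4 - 159 = -155)
z = 238 (z = 8 - 2*(-115) = 8 + 230 = 238)
L(c) = -44*c²/2015 (L(c) = (c/(-65) + c/(-155))*c = (c*(-1/65) + c*(-1/155))*c = (-c/65 - c/155)*c = (-44*c/2015)*c = -44*c²/2015)
55552/(-361822) + L(z)/(-65471) = 55552/(-361822) - 44/2015*238²/(-65471) = 55552*(-1/361822) - 44/2015*56644*(-1/65471) = -27776/180911 - 2492336/2015*(-1/65471) = -27776/180911 + 356048/18846295 = -459061690192/3409502074745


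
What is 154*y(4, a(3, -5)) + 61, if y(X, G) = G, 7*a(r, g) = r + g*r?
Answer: -203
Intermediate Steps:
a(r, g) = r/7 + g*r/7 (a(r, g) = (r + g*r)/7 = r/7 + g*r/7)
154*y(4, a(3, -5)) + 61 = 154*((⅐)*3*(1 - 5)) + 61 = 154*((⅐)*3*(-4)) + 61 = 154*(-12/7) + 61 = -264 + 61 = -203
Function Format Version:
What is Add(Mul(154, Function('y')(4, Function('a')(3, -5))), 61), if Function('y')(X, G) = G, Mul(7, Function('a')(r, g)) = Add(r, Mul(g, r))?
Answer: -203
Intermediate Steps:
Function('a')(r, g) = Add(Mul(Rational(1, 7), r), Mul(Rational(1, 7), g, r)) (Function('a')(r, g) = Mul(Rational(1, 7), Add(r, Mul(g, r))) = Add(Mul(Rational(1, 7), r), Mul(Rational(1, 7), g, r)))
Add(Mul(154, Function('y')(4, Function('a')(3, -5))), 61) = Add(Mul(154, Mul(Rational(1, 7), 3, Add(1, -5))), 61) = Add(Mul(154, Mul(Rational(1, 7), 3, -4)), 61) = Add(Mul(154, Rational(-12, 7)), 61) = Add(-264, 61) = -203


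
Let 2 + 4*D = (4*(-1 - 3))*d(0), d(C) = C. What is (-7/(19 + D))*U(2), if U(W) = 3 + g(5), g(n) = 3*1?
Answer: -84/37 ≈ -2.2703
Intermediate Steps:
g(n) = 3
D = -1/2 (D = -1/2 + ((4*(-1 - 3))*0)/4 = -1/2 + ((4*(-4))*0)/4 = -1/2 + (-16*0)/4 = -1/2 + (1/4)*0 = -1/2 + 0 = -1/2 ≈ -0.50000)
U(W) = 6 (U(W) = 3 + 3 = 6)
(-7/(19 + D))*U(2) = -7/(19 - 1/2)*6 = -7/37/2*6 = -7*2/37*6 = -14/37*6 = -84/37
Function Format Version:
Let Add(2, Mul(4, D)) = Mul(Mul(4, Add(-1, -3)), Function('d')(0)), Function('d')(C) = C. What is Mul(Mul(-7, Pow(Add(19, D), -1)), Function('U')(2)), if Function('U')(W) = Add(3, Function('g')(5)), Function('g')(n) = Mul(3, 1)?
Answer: Rational(-84, 37) ≈ -2.2703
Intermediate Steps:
Function('g')(n) = 3
D = Rational(-1, 2) (D = Add(Rational(-1, 2), Mul(Rational(1, 4), Mul(Mul(4, Add(-1, -3)), 0))) = Add(Rational(-1, 2), Mul(Rational(1, 4), Mul(Mul(4, -4), 0))) = Add(Rational(-1, 2), Mul(Rational(1, 4), Mul(-16, 0))) = Add(Rational(-1, 2), Mul(Rational(1, 4), 0)) = Add(Rational(-1, 2), 0) = Rational(-1, 2) ≈ -0.50000)
Function('U')(W) = 6 (Function('U')(W) = Add(3, 3) = 6)
Mul(Mul(-7, Pow(Add(19, D), -1)), Function('U')(2)) = Mul(Mul(-7, Pow(Add(19, Rational(-1, 2)), -1)), 6) = Mul(Mul(-7, Pow(Rational(37, 2), -1)), 6) = Mul(Mul(-7, Rational(2, 37)), 6) = Mul(Rational(-14, 37), 6) = Rational(-84, 37)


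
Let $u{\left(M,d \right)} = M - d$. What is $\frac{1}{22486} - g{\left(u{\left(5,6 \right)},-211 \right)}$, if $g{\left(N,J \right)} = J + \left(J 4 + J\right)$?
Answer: $\frac{28467277}{22486} \approx 1266.0$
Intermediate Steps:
$g{\left(N,J \right)} = 6 J$ ($g{\left(N,J \right)} = J + \left(4 J + J\right) = J + 5 J = 6 J$)
$\frac{1}{22486} - g{\left(u{\left(5,6 \right)},-211 \right)} = \frac{1}{22486} - 6 \left(-211\right) = \frac{1}{22486} - -1266 = \frac{1}{22486} + 1266 = \frac{28467277}{22486}$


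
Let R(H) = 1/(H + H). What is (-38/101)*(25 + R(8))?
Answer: -7619/808 ≈ -9.4295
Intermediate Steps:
R(H) = 1/(2*H)
(-38/101)*(25 + R(8)) = (-38/101)*(25 + (½)/8) = (-38*1/101)*(25 + (½)*(⅛)) = -38*(25 + 1/16)/101 = -38/101*401/16 = -7619/808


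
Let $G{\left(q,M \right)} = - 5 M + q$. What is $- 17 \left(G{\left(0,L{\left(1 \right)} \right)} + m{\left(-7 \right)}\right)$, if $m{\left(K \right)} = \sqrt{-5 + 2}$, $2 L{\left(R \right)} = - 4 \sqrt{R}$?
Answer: $-170 - 17 i \sqrt{3} \approx -170.0 - 29.445 i$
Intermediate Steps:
$L{\left(R \right)} = - 2 \sqrt{R}$ ($L{\left(R \right)} = \frac{\left(-4\right) \sqrt{R}}{2} = - 2 \sqrt{R}$)
$G{\left(q,M \right)} = q - 5 M$
$m{\left(K \right)} = i \sqrt{3}$ ($m{\left(K \right)} = \sqrt{-3} = i \sqrt{3}$)
$- 17 \left(G{\left(0,L{\left(1 \right)} \right)} + m{\left(-7 \right)}\right) = - 17 \left(\left(0 - 5 \left(- 2 \sqrt{1}\right)\right) + i \sqrt{3}\right) = - 17 \left(\left(0 - 5 \left(\left(-2\right) 1\right)\right) + i \sqrt{3}\right) = - 17 \left(\left(0 - -10\right) + i \sqrt{3}\right) = - 17 \left(\left(0 + 10\right) + i \sqrt{3}\right) = - 17 \left(10 + i \sqrt{3}\right) = -170 - 17 i \sqrt{3}$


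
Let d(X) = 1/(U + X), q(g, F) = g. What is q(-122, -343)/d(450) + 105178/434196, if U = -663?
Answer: 5641561217/217098 ≈ 25986.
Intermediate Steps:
d(X) = 1/(-663 + X)
q(-122, -343)/d(450) + 105178/434196 = -122/(1/(-663 + 450)) + 105178/434196 = -122/(1/(-213)) + 105178*(1/434196) = -122/(-1/213) + 52589/217098 = -122*(-213) + 52589/217098 = 25986 + 52589/217098 = 5641561217/217098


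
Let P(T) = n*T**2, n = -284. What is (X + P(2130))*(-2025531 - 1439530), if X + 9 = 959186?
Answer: 4461336804440803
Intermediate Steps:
X = 959177 (X = -9 + 959186 = 959177)
P(T) = -284*T**2
(X + P(2130))*(-2025531 - 1439530) = (959177 - 284*2130**2)*(-2025531 - 1439530) = (959177 - 284*4536900)*(-3465061) = (959177 - 1288479600)*(-3465061) = -1287520423*(-3465061) = 4461336804440803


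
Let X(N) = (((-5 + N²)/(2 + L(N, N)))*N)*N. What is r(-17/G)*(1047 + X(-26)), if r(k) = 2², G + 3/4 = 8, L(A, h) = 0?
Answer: 911380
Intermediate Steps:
G = 29/4 (G = -¾ + 8 = 29/4 ≈ 7.2500)
X(N) = N²*(-5/2 + N²/2) (X(N) = (((-5 + N²)/(2 + 0))*N)*N = (((-5 + N²)/2)*N)*N = (((-5 + N²)*(½))*N)*N = ((-5/2 + N²/2)*N)*N = (N*(-5/2 + N²/2))*N = N²*(-5/2 + N²/2))
r(k) = 4
r(-17/G)*(1047 + X(-26)) = 4*(1047 + (½)*(-26)²*(-5 + (-26)²)) = 4*(1047 + (½)*676*(-5 + 676)) = 4*(1047 + (½)*676*671) = 4*(1047 + 226798) = 4*227845 = 911380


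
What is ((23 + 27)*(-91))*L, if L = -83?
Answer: 377650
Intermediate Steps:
((23 + 27)*(-91))*L = ((23 + 27)*(-91))*(-83) = (50*(-91))*(-83) = -4550*(-83) = 377650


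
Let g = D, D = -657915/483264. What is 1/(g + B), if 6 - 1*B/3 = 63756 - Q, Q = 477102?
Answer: 161088/199757921623 ≈ 8.0642e-7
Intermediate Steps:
D = -219305/161088 (D = -657915*1/483264 = -219305/161088 ≈ -1.3614)
g = -219305/161088 ≈ -1.3614
B = 1240056 (B = 18 - 3*(63756 - 1*477102) = 18 - 3*(63756 - 477102) = 18 - 3*(-413346) = 18 + 1240038 = 1240056)
1/(g + B) = 1/(-219305/161088 + 1240056) = 1/(199757921623/161088) = 161088/199757921623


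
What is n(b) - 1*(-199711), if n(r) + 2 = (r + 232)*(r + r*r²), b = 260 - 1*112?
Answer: 1232136909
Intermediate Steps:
b = 148 (b = 260 - 112 = 148)
n(r) = -2 + (232 + r)*(r + r³) (n(r) = -2 + (r + 232)*(r + r*r²) = -2 + (232 + r)*(r + r³))
n(b) - 1*(-199711) = (-2 + 148² + 148⁴ + 232*148 + 232*148³) - 1*(-199711) = (-2 + 21904 + 479785216 + 34336 + 232*3241792) + 199711 = (-2 + 21904 + 479785216 + 34336 + 752095744) + 199711 = 1231937198 + 199711 = 1232136909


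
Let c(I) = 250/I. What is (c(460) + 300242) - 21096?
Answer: 12840741/46 ≈ 2.7915e+5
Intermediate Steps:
(c(460) + 300242) - 21096 = (250/460 + 300242) - 21096 = (250*(1/460) + 300242) - 21096 = (25/46 + 300242) - 21096 = 13811157/46 - 21096 = 12840741/46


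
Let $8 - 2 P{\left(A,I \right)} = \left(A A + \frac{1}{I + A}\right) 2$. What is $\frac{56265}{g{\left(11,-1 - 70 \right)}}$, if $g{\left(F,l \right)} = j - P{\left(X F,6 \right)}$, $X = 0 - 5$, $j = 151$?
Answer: $\frac{918995}{51809} \approx 17.738$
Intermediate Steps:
$X = -5$ ($X = 0 - 5 = -5$)
$P{\left(A,I \right)} = 4 - A^{2} - \frac{1}{A + I}$ ($P{\left(A,I \right)} = 4 - \frac{\left(A A + \frac{1}{I + A}\right) 2}{2} = 4 - \frac{\left(A^{2} + \frac{1}{A + I}\right) 2}{2} = 4 - \frac{2 A^{2} + \frac{2}{A + I}}{2} = 4 - \left(A^{2} + \frac{1}{A + I}\right) = 4 - A^{2} - \frac{1}{A + I}$)
$g{\left(F,l \right)} = 151 - \frac{23 - 150 F^{2} - 20 F + 125 F^{3}}{6 - 5 F}$ ($g{\left(F,l \right)} = 151 - \frac{-1 - \left(- 5 F\right)^{3} + 4 \left(- 5 F\right) + 4 \cdot 6 - 6 \left(- 5 F\right)^{2}}{- 5 F + 6} = 151 - \frac{-1 - - 125 F^{3} - 20 F + 24 - 6 \cdot 25 F^{2}}{6 - 5 F} = 151 - \frac{-1 + 125 F^{3} - 20 F + 24 - 150 F^{2}}{6 - 5 F} = 151 - \frac{23 - 150 F^{2} - 20 F + 125 F^{3}}{6 - 5 F}$)
$\frac{56265}{g{\left(11,-1 - 70 \right)}} = \frac{56265}{\frac{1}{6 - 55} \left(883 - 8085 - 125 \cdot 11^{3} + 150 \cdot 11^{2}\right)} = \frac{56265}{\frac{1}{6 - 55} \left(883 - 8085 - 166375 + 150 \cdot 121\right)} = \frac{56265}{\frac{1}{-49} \left(883 - 8085 - 166375 + 18150\right)} = \frac{56265}{\left(- \frac{1}{49}\right) \left(-155427\right)} = \frac{56265}{\frac{155427}{49}} = 56265 \cdot \frac{49}{155427} = \frac{918995}{51809}$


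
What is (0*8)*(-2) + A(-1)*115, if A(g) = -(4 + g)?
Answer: -345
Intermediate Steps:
A(g) = -4 - g
(0*8)*(-2) + A(-1)*115 = (0*8)*(-2) + (-4 - 1*(-1))*115 = 0*(-2) + (-4 + 1)*115 = 0 - 3*115 = 0 - 345 = -345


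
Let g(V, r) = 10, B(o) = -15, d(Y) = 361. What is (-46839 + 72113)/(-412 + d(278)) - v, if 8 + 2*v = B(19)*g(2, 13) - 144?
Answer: -17573/51 ≈ -344.57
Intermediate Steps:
v = -151 (v = -4 + (-15*10 - 144)/2 = -4 + (-150 - 144)/2 = -4 + (½)*(-294) = -4 - 147 = -151)
(-46839 + 72113)/(-412 + d(278)) - v = (-46839 + 72113)/(-412 + 361) - 1*(-151) = 25274/(-51) + 151 = 25274*(-1/51) + 151 = -25274/51 + 151 = -17573/51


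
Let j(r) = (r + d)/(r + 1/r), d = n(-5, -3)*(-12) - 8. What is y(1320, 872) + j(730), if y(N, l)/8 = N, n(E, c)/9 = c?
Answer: 5628198140/532901 ≈ 10561.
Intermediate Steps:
n(E, c) = 9*c
y(N, l) = 8*N
d = 316 (d = (9*(-3))*(-12) - 8 = -27*(-12) - 8 = 324 - 8 = 316)
j(r) = (316 + r)/(r + 1/r) (j(r) = (r + 316)/(r + 1/r) = (316 + r)/(r + 1/r))
y(1320, 872) + j(730) = 8*1320 + 730*(316 + 730)/(1 + 730²) = 10560 + 730*1046/(1 + 532900) = 10560 + 730*1046/532901 = 10560 + 730*(1/532901)*1046 = 10560 + 763580/532901 = 5628198140/532901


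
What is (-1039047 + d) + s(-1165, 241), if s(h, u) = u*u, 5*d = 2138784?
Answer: -2766046/5 ≈ -5.5321e+5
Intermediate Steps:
d = 2138784/5 (d = (⅕)*2138784 = 2138784/5 ≈ 4.2776e+5)
s(h, u) = u²
(-1039047 + d) + s(-1165, 241) = (-1039047 + 2138784/5) + 241² = -3056451/5 + 58081 = -2766046/5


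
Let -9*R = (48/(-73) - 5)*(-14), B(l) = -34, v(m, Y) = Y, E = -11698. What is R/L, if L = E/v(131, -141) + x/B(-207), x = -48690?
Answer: -4619818/795300909 ≈ -0.0058089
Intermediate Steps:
L = 3631511/2397 (L = -11698/(-141) - 48690/(-34) = -11698*(-1/141) - 48690*(-1/34) = 11698/141 + 24345/17 = 3631511/2397 ≈ 1515.0)
R = -5782/657 (R = -(48/(-73) - 5)*(-14)/9 = -(48*(-1/73) - 5)*(-14)/9 = -(-48/73 - 5)*(-14)/9 = -(-413)*(-14)/657 = -1/9*5782/73 = -5782/657 ≈ -8.8006)
R/L = -5782/(657*3631511/2397) = -5782/657*2397/3631511 = -4619818/795300909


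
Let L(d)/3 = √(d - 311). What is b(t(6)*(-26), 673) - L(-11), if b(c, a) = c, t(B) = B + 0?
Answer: -156 - 3*I*√322 ≈ -156.0 - 53.833*I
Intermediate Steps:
t(B) = B
L(d) = 3*√(-311 + d) (L(d) = 3*√(d - 311) = 3*√(-311 + d))
b(t(6)*(-26), 673) - L(-11) = 6*(-26) - 3*√(-311 - 11) = -156 - 3*√(-322) = -156 - 3*I*√322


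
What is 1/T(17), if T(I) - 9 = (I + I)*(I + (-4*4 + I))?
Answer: 1/621 ≈ 0.0016103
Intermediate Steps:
T(I) = 9 + 2*I*(-16 + 2*I) (T(I) = 9 + (I + I)*(I + (-4*4 + I)) = 9 + (2*I)*(I + (-16 + I)) = 9 + (2*I)*(-16 + 2*I) = 9 + 2*I*(-16 + 2*I))
1/T(17) = 1/(9 - 32*17 + 4*17²) = 1/(9 - 544 + 4*289) = 1/(9 - 544 + 1156) = 1/621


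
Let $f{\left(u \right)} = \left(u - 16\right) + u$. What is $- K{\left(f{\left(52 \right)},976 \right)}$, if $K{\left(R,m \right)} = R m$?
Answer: $-85888$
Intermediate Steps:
$f{\left(u \right)} = -16 + 2 u$ ($f{\left(u \right)} = \left(-16 + u\right) + u = -16 + 2 u$)
$- K{\left(f{\left(52 \right)},976 \right)} = - \left(-16 + 2 \cdot 52\right) 976 = - \left(-16 + 104\right) 976 = - 88 \cdot 976 = \left(-1\right) 85888 = -85888$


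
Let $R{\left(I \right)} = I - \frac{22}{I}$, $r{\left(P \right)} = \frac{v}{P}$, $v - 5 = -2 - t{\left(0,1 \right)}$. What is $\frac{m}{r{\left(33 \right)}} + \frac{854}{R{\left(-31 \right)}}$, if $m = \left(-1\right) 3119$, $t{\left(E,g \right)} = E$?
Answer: $- \frac{32242625}{939} \approx -34337.0$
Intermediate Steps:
$v = 3$ ($v = 5 - 2 = 3$)
$r{\left(P \right)} = \frac{3}{P}$
$m = -3119$
$\frac{m}{r{\left(33 \right)}} + \frac{854}{R{\left(-31 \right)}} = - \frac{3119}{3 \cdot \frac{1}{33}} + \frac{854}{-31 - \frac{22}{-31}} = - \frac{3119}{3 \cdot \frac{1}{33}} + \frac{854}{-31 - - \frac{22}{31}} = - 3119 \frac{1}{\frac{1}{11}} + \frac{854}{-31 + \frac{22}{31}} = \left(-3119\right) 11 + \frac{854}{- \frac{939}{31}} = -34309 + 854 \left(- \frac{31}{939}\right) = -34309 - \frac{26474}{939} = - \frac{32242625}{939}$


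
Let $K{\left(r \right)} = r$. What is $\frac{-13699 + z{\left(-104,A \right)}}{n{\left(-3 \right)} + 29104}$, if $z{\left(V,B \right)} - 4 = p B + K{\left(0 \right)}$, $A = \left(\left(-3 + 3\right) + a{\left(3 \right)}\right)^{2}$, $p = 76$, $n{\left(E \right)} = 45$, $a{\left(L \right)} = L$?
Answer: $- \frac{13011}{29149} \approx -0.44636$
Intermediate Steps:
$A = 9$ ($A = \left(\left(-3 + 3\right) + 3\right)^{2} = \left(0 + 3\right)^{2} = 3^{2} = 9$)
$z{\left(V,B \right)} = 4 + 76 B$ ($z{\left(V,B \right)} = 4 + \left(76 B + 0\right) = 4 + 76 B$)
$\frac{-13699 + z{\left(-104,A \right)}}{n{\left(-3 \right)} + 29104} = \frac{-13699 + \left(4 + 76 \cdot 9\right)}{45 + 29104} = \frac{-13699 + \left(4 + 684\right)}{29149} = \left(-13699 + 688\right) \frac{1}{29149} = \left(-13011\right) \frac{1}{29149} = - \frac{13011}{29149}$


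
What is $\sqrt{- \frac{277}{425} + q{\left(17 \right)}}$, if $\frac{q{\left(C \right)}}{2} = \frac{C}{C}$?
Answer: $\frac{\sqrt{9741}}{85} \approx 1.1611$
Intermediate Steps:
$q{\left(C \right)} = 2$ ($q{\left(C \right)} = 2 \frac{C}{C} = 2 \cdot 1 = 2$)
$\sqrt{- \frac{277}{425} + q{\left(17 \right)}} = \sqrt{- \frac{277}{425} + 2} = \sqrt{\frac{573}{425}} = \frac{\sqrt{9741}}{85}$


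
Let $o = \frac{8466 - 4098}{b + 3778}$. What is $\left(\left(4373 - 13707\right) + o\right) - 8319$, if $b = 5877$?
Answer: $- \frac{170435347}{9655} \approx -17653.0$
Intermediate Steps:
$o = \frac{4368}{9655}$ ($o = \frac{8466 - 4098}{5877 + 3778} = \frac{4368}{9655} \approx 0.45241$)
$\left(\left(4373 - 13707\right) + o\right) - 8319 = \left(\left(4373 - 13707\right) + \frac{4368}{9655}\right) - 8319 = \left(-9334 + \frac{4368}{9655}\right) - 8319 = - \frac{90115402}{9655} - 8319 = - \frac{170435347}{9655}$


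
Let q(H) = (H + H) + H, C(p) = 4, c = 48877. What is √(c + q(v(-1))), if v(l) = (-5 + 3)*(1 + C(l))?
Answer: √48847 ≈ 221.01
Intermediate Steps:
v(l) = -10 (v(l) = (-5 + 3)*(1 + 4) = -2*5 = -10)
q(H) = 3*H (q(H) = 2*H + H = 3*H)
√(c + q(v(-1))) = √(48877 + 3*(-10)) = √(48877 - 30) = √48847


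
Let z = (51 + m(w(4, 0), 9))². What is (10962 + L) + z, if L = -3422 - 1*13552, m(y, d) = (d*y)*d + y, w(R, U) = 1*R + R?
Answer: 493837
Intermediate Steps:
w(R, U) = 2*R (w(R, U) = R + R = 2*R)
m(y, d) = y + y*d² (m(y, d) = y*d² + y = y + y*d²)
z = 499849 (z = (51 + (2*4)*(1 + 9²))² = (51 + 8*(1 + 81))² = (51 + 8*82)² = (51 + 656)² = 707² = 499849)
L = -16974 (L = -3422 - 13552 = -16974)
(10962 + L) + z = (10962 - 16974) + 499849 = -6012 + 499849 = 493837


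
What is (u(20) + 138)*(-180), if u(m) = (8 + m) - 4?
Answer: -29160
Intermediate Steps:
u(m) = 4 + m
(u(20) + 138)*(-180) = ((4 + 20) + 138)*(-180) = (24 + 138)*(-180) = 162*(-180) = -29160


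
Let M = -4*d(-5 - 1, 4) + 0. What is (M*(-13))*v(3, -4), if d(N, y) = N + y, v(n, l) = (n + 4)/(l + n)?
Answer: 728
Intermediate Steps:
v(n, l) = (4 + n)/(l + n)
M = 8 (M = -4*((-5 - 1) + 4) + 0 = -4*(-6 + 4) + 0 = -4*(-2) + 0 = 8 + 0 = 8)
(M*(-13))*v(3, -4) = (8*(-13))*((4 + 3)/(-4 + 3)) = -104*7/(-1) = -(-104)*7 = -104*(-7) = 728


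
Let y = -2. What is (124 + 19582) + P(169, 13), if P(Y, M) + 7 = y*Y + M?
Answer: 19374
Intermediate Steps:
P(Y, M) = -7 + M - 2*Y (P(Y, M) = -7 + (-2*Y + M) = -7 + (M - 2*Y) = -7 + M - 2*Y)
(124 + 19582) + P(169, 13) = (124 + 19582) + (-7 + 13 - 2*169) = 19706 + (-7 + 13 - 338) = 19706 - 332 = 19374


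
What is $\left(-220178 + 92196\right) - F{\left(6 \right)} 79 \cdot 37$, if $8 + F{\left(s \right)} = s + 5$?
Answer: $-136751$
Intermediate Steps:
$F{\left(s \right)} = -3 + s$ ($F{\left(s \right)} = -8 + \left(s + 5\right) = -8 + \left(5 + s\right) = -3 + s$)
$\left(-220178 + 92196\right) - F{\left(6 \right)} 79 \cdot 37 = \left(-220178 + 92196\right) - \left(-3 + 6\right) 79 \cdot 37 = -127982 - 3 \cdot 79 \cdot 37 = -127982 - 237 \cdot 37 = -127982 - 8769 = -136751$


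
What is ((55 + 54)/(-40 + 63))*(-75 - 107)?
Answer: -19838/23 ≈ -862.52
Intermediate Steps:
((55 + 54)/(-40 + 63))*(-75 - 107) = (109/23)*(-182) = -19838/23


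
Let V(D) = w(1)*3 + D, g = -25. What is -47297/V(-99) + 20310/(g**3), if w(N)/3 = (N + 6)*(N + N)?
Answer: -147912799/84375 ≈ -1753.0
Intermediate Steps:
w(N) = 6*N*(6 + N) (w(N) = 3*((N + 6)*(N + N)) = 3*((6 + N)*(2*N)) = 3*(2*N*(6 + N)) = 6*N*(6 + N))
V(D) = 126 + D (V(D) = (6*1*(6 + 1))*3 + D = (6*1*7)*3 + D = 42*3 + D = 126 + D)
-47297/V(-99) + 20310/(g**3) = -47297/(126 - 99) + 20310/((-25)**3) = -47297/27 + 20310/(-15625) = -47297*1/27 + 20310*(-1/15625) = -47297/27 - 4062/3125 = -147912799/84375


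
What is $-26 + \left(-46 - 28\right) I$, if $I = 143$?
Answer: $-10608$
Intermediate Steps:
$-26 + \left(-46 - 28\right) I = -26 + \left(-46 - 28\right) 143 = -26 - 10582 = -10608$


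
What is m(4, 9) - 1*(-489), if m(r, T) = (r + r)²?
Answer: 553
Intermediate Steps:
m(r, T) = 4*r² (m(r, T) = (2*r)² = 4*r²)
m(4, 9) - 1*(-489) = 4*4² - 1*(-489) = 4*16 + 489 = 64 + 489 = 553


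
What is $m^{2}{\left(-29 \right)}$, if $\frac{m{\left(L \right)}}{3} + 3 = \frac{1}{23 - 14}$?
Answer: $\frac{676}{9} \approx 75.111$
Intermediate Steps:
$m{\left(L \right)} = - \frac{26}{3}$ ($m{\left(L \right)} = -9 + \frac{3}{23 - 14} = -9 + \frac{3}{9} = -9 + 3 \cdot \frac{1}{9} = -9 + \frac{1}{3} = - \frac{26}{3}$)
$m^{2}{\left(-29 \right)} = \left(- \frac{26}{3}\right)^{2} = \frac{676}{9}$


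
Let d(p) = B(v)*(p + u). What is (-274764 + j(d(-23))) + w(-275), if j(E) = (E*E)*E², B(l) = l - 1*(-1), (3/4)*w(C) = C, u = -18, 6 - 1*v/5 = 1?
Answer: 3873914050816/3 ≈ 1.2913e+12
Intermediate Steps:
v = 25 (v = 30 - 5*1 = 30 - 5 = 25)
w(C) = 4*C/3
B(l) = 1 + l (B(l) = l + 1 = 1 + l)
d(p) = -468 + 26*p (d(p) = (1 + 25)*(p - 18) = 26*(-18 + p) = -468 + 26*p)
j(E) = E⁴ (j(E) = E²*E² = E⁴)
(-274764 + j(d(-23))) + w(-275) = (-274764 + (-468 + 26*(-23))⁴) + (4/3)*(-275) = (-274764 + (-468 - 598)⁴) - 1100/3 = (-274764 + (-1066)⁴) - 1100/3 = (-274764 + 1291304958736) - 1100/3 = 1291304683972 - 1100/3 = 3873914050816/3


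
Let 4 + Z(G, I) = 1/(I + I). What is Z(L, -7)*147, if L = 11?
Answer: -1197/2 ≈ -598.50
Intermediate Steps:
Z(G, I) = -4 + 1/(2*I) (Z(G, I) = -4 + 1/(I + I) = -4 + 1/(2*I))
Z(L, -7)*147 = (-4 + (½)/(-7))*147 = (-4 + (½)*(-⅐))*147 = (-4 - 1/14)*147 = -57/14*147 = -1197/2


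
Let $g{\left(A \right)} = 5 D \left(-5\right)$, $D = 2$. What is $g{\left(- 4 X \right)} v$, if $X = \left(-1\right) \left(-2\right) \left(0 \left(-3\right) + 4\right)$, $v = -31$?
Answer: $1550$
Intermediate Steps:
$X = 8$ ($X = 2 \left(0 + 4\right) = 2 \cdot 4 = 8$)
$g{\left(A \right)} = -50$ ($g{\left(A \right)} = 5 \cdot 2 \left(-5\right) = 10 \left(-5\right) = -50$)
$g{\left(- 4 X \right)} v = \left(-50\right) \left(-31\right) = 1550$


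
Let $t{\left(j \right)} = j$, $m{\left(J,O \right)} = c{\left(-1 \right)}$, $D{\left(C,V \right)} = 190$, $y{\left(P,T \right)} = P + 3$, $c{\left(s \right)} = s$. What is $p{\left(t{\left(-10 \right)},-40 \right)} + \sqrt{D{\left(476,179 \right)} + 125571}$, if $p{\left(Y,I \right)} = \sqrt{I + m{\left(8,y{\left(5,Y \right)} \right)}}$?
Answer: $\sqrt{125761} + i \sqrt{41} \approx 354.63 + 6.4031 i$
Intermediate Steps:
$y{\left(P,T \right)} = 3 + P$
$m{\left(J,O \right)} = -1$
$p{\left(Y,I \right)} = \sqrt{-1 + I}$ ($p{\left(Y,I \right)} = \sqrt{I - 1} = \sqrt{-1 + I}$)
$p{\left(t{\left(-10 \right)},-40 \right)} + \sqrt{D{\left(476,179 \right)} + 125571} = \sqrt{-1 - 40} + \sqrt{190 + 125571} = \sqrt{-41} + \sqrt{125761} = i \sqrt{41} + \sqrt{125761} = \sqrt{125761} + i \sqrt{41}$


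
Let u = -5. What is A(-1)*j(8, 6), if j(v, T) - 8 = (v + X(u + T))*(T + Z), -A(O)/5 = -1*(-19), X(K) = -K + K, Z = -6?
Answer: -760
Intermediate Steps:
X(K) = 0
A(O) = -95 (A(O) = -(-5)*(-19) = -5*19 = -95)
j(v, T) = 8 + v*(-6 + T) (j(v, T) = 8 + (v + 0)*(T - 6) = 8 + v*(-6 + T))
A(-1)*j(8, 6) = -95*(8 - 6*8 + 6*8) = -95*(8 - 48 + 48) = -95*8 = -760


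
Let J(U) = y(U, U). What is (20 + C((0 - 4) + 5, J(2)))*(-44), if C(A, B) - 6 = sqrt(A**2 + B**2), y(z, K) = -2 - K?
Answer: -1144 - 44*sqrt(17) ≈ -1325.4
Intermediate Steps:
J(U) = -2 - U
C(A, B) = 6 + sqrt(A**2 + B**2)
(20 + C((0 - 4) + 5, J(2)))*(-44) = (20 + (6 + sqrt(((0 - 4) + 5)**2 + (-2 - 1*2)**2)))*(-44) = (20 + (6 + sqrt((-4 + 5)**2 + (-2 - 2)**2)))*(-44) = (20 + (6 + sqrt(1**2 + (-4)**2)))*(-44) = (20 + (6 + sqrt(1 + 16)))*(-44) = (20 + (6 + sqrt(17)))*(-44) = (26 + sqrt(17))*(-44) = -1144 - 44*sqrt(17)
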